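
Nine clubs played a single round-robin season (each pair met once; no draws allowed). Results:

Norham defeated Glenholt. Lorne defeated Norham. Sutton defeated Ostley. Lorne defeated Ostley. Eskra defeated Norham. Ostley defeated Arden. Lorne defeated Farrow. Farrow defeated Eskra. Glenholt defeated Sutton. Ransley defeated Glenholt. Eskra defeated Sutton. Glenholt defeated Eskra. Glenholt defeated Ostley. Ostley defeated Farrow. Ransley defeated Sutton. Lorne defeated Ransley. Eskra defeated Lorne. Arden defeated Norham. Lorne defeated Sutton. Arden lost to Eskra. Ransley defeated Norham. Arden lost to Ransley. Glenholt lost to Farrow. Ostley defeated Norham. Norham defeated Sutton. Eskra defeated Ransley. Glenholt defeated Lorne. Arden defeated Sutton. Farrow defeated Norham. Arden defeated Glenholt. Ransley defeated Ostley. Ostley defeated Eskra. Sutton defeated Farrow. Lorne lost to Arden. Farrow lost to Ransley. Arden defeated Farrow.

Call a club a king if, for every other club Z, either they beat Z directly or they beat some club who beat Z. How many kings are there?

Norham cannot reach Ransley, Arden in two steps.
Glenholt reaches everyone (king).
Ransley reaches everyone (king).
Lorne reaches everyone (king).
Ostley reaches everyone (king).
Eskra reaches everyone (king).
Sutton cannot reach Ransley, Lorne in two steps.
Farrow reaches everyone (king).
Arden reaches everyone (king).
Kings: Glenholt, Ransley, Lorne, Ostley, Eskra, Farrow, Arden — 7.

7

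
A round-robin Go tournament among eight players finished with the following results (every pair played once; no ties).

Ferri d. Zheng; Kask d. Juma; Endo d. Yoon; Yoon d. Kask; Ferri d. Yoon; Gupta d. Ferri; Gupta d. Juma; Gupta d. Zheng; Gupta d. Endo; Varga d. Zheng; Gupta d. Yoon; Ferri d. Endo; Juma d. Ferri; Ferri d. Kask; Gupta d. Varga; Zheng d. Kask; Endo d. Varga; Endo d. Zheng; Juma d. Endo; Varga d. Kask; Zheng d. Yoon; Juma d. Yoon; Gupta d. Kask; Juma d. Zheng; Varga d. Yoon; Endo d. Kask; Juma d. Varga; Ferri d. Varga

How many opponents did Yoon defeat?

Yoon's results: beat Kask; lost to Endo, Zheng, Varga, Ferri, Juma, Gupta.
That is 1 win.

1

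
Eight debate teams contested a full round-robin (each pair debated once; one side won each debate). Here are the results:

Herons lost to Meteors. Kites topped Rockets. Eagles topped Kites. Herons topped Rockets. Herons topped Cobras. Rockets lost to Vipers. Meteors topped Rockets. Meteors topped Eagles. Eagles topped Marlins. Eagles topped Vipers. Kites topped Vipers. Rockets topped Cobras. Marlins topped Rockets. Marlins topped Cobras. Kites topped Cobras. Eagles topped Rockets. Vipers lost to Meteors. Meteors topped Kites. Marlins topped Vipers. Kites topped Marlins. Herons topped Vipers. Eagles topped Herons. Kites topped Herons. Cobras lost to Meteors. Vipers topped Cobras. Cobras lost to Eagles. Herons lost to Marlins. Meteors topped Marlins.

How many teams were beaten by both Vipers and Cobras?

Vipers beat: Rockets, Cobras.
Cobras beat: no one.
No one was beaten by both.

0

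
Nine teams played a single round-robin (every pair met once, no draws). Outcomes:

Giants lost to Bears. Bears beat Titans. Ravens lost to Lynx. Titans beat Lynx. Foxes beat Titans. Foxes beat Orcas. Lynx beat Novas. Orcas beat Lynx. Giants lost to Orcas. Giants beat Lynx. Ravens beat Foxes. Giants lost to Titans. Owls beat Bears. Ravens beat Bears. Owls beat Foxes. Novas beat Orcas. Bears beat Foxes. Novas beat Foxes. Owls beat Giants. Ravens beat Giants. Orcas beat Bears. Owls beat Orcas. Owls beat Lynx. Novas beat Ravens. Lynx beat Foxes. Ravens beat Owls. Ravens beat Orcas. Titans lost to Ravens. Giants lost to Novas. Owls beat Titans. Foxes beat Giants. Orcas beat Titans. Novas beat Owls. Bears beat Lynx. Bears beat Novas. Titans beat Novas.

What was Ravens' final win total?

Ravens' results: beat Orcas, Giants, Bears, Owls, Foxes, Titans; lost to Novas, Lynx.
That is 6 wins.

6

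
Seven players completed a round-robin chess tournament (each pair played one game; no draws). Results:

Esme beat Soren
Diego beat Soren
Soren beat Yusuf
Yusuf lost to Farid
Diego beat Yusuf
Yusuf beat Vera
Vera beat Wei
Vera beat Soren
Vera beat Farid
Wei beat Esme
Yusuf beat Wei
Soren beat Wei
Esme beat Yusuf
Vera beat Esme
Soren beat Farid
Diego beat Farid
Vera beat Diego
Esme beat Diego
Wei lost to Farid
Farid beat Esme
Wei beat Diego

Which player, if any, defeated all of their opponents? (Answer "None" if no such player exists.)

None

Highest win total is Vera with 5 (out of 6 possible).
Vera lost to Yusuf, so no player went undefeated.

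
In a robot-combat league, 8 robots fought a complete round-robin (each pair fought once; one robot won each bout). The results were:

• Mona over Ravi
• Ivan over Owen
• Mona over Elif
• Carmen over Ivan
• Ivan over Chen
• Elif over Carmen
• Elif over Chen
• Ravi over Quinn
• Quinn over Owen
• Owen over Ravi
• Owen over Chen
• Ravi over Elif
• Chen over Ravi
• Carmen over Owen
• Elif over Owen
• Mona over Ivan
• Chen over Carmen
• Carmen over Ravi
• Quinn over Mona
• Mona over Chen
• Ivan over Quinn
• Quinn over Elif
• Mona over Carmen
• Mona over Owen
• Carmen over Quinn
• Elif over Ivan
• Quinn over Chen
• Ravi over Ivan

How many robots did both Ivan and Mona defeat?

2

Ivan beat: Owen, Chen, Quinn.
Mona beat: Ravi, Owen, Carmen, Chen, Ivan, Elif.
Both beat: Owen, Chen — 2.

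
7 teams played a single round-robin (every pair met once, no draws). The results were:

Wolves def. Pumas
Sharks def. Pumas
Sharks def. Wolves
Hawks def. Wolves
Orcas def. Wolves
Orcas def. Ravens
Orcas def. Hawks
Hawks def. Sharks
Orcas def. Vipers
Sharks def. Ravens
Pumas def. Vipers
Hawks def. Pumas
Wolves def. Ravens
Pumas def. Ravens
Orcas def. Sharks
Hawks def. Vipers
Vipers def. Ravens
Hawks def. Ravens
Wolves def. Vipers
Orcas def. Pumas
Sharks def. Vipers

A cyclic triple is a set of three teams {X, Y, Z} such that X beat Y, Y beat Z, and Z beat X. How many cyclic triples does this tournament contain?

0

Win totals: Hawks 5, Wolves 3, Pumas 2, Vipers 1, Ravens 0, Sharks 4, Orcas 6.
A team with w wins dominates both others in C(w,2) triples; summing gives 10 + 3 + 1 + 0 + 0 + 6 + 15 = 35 transitive triples.
Total triples C(7,3) = 35, so cyclic triples = 35 − 35 = 0.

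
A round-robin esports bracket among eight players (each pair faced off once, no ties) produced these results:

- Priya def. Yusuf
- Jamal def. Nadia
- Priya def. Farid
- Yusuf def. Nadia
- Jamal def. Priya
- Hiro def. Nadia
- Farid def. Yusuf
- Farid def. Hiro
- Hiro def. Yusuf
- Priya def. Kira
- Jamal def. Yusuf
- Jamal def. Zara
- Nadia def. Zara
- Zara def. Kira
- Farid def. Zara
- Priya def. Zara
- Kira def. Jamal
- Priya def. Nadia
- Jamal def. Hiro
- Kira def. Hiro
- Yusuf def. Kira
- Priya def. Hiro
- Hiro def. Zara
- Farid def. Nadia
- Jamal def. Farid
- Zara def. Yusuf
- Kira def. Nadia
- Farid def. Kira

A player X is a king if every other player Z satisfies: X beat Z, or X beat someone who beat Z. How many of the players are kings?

3

Hiro cannot reach Jamal, Priya, Farid in two steps.
Jamal reaches everyone (king).
Zara cannot reach Priya, Farid in two steps.
Priya reaches everyone (king).
Farid cannot reach Priya in two steps.
Nadia cannot reach Hiro, Jamal, Priya, Farid in two steps.
Yusuf cannot reach Priya, Farid in two steps.
Kira reaches everyone (king).
Kings: Jamal, Priya, Kira — 3.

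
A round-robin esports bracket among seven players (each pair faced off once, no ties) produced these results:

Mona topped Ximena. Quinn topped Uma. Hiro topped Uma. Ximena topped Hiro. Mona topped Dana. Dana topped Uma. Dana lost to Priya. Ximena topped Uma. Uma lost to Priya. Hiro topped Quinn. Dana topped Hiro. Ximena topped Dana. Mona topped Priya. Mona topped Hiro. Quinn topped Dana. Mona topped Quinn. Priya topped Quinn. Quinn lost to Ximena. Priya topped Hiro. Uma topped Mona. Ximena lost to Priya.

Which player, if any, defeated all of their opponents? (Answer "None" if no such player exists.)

Highest win total is Priya with 5 (out of 6 possible).
Priya lost to Mona, so no player went undefeated.

None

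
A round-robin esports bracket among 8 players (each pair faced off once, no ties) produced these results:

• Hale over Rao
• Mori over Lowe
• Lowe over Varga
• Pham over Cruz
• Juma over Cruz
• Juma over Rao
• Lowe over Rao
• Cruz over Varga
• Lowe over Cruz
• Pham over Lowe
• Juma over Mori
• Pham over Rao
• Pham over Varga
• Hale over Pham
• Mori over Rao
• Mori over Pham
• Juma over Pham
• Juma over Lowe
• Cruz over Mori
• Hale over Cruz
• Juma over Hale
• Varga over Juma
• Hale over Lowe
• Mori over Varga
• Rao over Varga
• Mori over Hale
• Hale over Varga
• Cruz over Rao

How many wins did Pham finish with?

Pham's results: beat Varga, Lowe, Rao, Cruz; lost to Mori, Juma, Hale.
That is 4 wins.

4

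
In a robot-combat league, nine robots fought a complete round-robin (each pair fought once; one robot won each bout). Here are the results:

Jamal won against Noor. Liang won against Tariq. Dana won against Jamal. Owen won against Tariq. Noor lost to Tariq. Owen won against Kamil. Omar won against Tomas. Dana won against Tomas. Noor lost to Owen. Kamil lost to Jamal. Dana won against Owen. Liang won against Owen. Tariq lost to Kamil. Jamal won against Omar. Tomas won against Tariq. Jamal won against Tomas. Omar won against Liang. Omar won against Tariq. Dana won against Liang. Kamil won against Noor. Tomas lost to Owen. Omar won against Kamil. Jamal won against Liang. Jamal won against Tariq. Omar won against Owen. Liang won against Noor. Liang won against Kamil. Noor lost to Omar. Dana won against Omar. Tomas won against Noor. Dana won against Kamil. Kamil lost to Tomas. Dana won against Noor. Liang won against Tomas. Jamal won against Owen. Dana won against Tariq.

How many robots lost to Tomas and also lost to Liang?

3

Tomas beat: Kamil, Noor, Tariq.
Liang beat: Owen, Kamil, Noor, Tariq, Tomas.
Both beat: Kamil, Noor, Tariq — 3.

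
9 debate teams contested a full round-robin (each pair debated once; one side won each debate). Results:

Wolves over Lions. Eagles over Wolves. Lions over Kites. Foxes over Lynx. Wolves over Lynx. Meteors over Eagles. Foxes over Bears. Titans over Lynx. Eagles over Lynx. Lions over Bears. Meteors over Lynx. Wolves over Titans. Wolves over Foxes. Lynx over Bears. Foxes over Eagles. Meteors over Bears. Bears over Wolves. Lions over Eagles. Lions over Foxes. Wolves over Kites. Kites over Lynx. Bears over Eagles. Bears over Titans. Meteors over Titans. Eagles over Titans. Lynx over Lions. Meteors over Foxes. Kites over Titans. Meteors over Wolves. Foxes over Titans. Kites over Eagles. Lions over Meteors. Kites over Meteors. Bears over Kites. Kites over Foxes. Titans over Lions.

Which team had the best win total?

Win totals: Lynx 2, Lions 5, Eagles 3, Meteors 6, Kites 5, Wolves 5, Bears 4, Titans 2, Foxes 4.
Meteors leads with 6 wins (next highest: 5).

Meteors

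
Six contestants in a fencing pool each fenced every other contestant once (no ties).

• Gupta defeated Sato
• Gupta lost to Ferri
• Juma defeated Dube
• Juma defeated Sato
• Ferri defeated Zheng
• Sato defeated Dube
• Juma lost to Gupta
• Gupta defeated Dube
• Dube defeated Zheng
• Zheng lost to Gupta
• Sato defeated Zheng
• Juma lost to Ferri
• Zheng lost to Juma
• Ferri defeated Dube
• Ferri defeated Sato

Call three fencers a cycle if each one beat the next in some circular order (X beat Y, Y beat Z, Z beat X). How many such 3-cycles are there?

0

Of the C(6,3) = 20 triples, the cyclic ones are: none.
That is 0.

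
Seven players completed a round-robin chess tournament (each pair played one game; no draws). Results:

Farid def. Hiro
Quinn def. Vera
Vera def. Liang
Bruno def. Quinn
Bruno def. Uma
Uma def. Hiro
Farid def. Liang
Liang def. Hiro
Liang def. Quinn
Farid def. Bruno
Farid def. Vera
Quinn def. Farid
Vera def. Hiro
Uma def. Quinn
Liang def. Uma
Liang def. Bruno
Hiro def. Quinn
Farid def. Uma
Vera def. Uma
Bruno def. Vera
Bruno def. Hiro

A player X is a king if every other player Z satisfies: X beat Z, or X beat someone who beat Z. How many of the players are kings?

4

Uma cannot reach Liang, Bruno in two steps.
Vera cannot reach Farid in two steps.
Liang reaches everyone (king).
Bruno reaches everyone (king).
Farid reaches everyone (king).
Hiro cannot reach Uma, Liang, Bruno in two steps.
Quinn reaches everyone (king).
Kings: Liang, Bruno, Farid, Quinn — 4.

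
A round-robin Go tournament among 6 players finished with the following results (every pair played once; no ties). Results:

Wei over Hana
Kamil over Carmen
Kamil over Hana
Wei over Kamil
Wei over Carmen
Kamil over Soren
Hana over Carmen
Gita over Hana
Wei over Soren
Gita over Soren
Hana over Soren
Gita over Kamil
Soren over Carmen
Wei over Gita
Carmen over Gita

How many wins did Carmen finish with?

Carmen's results: beat Gita; lost to Hana, Kamil, Soren, Wei.
That is 1 win.

1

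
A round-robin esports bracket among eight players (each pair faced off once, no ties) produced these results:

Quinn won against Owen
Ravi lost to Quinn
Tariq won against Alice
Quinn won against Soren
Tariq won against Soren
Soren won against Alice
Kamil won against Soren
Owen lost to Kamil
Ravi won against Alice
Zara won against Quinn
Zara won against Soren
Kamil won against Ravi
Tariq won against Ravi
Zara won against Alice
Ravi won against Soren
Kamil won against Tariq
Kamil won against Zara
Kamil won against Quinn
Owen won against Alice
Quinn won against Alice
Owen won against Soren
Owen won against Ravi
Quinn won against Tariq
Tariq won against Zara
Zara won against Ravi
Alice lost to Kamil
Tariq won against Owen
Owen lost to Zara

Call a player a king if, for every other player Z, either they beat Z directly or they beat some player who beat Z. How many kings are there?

1

Ravi cannot reach Tariq, Kamil, Quinn, Owen, Zara in two steps.
Tariq cannot reach Kamil in two steps.
Kamil reaches everyone (king).
Quinn cannot reach Kamil in two steps.
Alice cannot reach Ravi, Tariq, Kamil, Quinn, Owen, Zara, Soren in two steps.
Owen cannot reach Tariq, Kamil, Quinn, Zara in two steps.
Zara cannot reach Kamil in two steps.
Soren cannot reach Ravi, Tariq, Kamil, Quinn, Owen, Zara in two steps.
Kings: Kamil — 1.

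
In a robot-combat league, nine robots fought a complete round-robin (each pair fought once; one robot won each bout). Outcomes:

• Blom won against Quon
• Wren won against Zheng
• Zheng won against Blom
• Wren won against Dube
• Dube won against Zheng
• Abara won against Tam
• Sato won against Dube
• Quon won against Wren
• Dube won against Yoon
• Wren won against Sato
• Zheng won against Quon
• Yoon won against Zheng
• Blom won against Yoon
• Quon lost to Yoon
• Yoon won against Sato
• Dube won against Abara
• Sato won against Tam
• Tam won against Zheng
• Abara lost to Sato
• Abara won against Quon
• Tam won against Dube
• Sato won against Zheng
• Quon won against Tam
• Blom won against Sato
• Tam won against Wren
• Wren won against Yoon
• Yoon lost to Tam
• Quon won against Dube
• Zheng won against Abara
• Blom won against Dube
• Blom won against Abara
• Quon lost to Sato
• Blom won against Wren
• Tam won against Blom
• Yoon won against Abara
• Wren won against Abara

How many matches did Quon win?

3

Quon's results: beat Tam, Wren, Dube; lost to Yoon, Blom, Sato, Abara, Zheng.
That is 3 wins.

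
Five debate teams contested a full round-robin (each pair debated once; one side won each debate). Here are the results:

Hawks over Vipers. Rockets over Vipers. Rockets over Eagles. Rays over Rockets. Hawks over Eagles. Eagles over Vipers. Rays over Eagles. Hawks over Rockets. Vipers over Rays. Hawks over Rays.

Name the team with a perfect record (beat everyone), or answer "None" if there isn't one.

Hawks has 4 wins out of 4 opponents — a perfect record.

Hawks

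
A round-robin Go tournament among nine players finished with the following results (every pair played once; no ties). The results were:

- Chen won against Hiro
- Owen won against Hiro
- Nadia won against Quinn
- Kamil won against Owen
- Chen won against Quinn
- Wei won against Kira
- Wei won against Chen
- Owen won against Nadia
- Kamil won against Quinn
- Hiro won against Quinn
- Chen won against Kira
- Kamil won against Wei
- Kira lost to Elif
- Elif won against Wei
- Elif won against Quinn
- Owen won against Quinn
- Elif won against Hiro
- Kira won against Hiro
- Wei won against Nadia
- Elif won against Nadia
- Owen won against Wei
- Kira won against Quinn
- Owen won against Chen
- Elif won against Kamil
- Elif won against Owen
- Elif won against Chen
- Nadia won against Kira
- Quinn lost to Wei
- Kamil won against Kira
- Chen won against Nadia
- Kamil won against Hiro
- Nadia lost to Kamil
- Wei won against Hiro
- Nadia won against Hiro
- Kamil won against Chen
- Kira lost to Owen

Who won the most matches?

Win totals: Wei 5, Kira 2, Elif 8, Quinn 0, Kamil 7, Nadia 3, Hiro 1, Owen 6, Chen 4.
Elif leads with 8 wins (next highest: 7).

Elif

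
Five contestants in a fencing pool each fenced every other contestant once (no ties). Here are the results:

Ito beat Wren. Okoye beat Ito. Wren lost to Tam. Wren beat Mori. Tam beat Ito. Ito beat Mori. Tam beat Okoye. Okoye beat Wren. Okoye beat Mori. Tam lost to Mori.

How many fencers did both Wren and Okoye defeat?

1

Wren beat: Mori.
Okoye beat: Mori, Ito, Wren.
Both beat: Mori — 1.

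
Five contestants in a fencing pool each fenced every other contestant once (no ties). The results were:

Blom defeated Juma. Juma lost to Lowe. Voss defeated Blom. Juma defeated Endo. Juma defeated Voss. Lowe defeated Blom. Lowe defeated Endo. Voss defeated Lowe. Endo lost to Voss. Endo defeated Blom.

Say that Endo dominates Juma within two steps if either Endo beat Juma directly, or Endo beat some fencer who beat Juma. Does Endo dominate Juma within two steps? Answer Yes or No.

Yes

Endo did not beat Juma directly.
Endo beat Blom. Of those, Blom beat Juma.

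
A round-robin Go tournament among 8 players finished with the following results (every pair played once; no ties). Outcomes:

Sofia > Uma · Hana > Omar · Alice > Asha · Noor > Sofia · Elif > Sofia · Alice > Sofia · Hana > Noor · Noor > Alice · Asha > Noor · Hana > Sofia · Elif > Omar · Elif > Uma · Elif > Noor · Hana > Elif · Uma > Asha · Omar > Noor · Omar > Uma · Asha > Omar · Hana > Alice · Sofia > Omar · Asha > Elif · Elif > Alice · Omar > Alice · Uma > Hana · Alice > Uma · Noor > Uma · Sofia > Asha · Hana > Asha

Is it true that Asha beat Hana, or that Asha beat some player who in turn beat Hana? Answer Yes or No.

Asha did not beat Hana directly.
Asha beat Noor, Elif, Omar, but each of them lost to Hana. No two-step path.

No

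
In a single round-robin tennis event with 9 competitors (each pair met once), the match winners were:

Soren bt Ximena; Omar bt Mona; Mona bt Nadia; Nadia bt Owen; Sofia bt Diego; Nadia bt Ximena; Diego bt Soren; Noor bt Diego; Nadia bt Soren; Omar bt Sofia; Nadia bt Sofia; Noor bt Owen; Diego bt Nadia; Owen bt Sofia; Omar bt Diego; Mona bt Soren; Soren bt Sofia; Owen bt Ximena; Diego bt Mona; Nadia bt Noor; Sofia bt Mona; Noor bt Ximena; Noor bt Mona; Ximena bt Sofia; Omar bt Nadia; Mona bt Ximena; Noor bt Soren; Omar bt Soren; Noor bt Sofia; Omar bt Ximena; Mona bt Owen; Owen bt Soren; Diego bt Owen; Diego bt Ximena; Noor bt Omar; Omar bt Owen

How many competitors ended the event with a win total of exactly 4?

1

Win totals: Sofia 2, Nadia 5, Ximena 1, Omar 7, Mona 4, Noor 7, Diego 5, Owen 3, Soren 2.
Exactly 4: Mona — 1 competitor.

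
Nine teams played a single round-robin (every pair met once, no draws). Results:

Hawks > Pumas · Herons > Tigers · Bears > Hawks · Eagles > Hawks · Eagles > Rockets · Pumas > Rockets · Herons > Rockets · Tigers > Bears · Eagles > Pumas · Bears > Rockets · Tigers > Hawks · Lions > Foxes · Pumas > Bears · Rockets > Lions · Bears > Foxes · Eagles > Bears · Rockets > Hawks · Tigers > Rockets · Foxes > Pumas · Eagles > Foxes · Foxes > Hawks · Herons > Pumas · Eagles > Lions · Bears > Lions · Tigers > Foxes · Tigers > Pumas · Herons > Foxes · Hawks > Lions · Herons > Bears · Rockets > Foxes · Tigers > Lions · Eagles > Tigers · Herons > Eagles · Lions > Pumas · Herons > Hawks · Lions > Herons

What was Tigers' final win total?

6

Tigers' results: beat Lions, Hawks, Bears, Foxes, Rockets, Pumas; lost to Herons, Eagles.
That is 6 wins.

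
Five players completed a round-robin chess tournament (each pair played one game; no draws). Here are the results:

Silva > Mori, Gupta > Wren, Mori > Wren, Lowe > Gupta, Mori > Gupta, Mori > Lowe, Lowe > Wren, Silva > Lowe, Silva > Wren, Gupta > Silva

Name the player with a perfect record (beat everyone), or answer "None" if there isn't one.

None

Highest win total is Silva with 3 (out of 4 possible).
Silva lost to Gupta, so no player went undefeated.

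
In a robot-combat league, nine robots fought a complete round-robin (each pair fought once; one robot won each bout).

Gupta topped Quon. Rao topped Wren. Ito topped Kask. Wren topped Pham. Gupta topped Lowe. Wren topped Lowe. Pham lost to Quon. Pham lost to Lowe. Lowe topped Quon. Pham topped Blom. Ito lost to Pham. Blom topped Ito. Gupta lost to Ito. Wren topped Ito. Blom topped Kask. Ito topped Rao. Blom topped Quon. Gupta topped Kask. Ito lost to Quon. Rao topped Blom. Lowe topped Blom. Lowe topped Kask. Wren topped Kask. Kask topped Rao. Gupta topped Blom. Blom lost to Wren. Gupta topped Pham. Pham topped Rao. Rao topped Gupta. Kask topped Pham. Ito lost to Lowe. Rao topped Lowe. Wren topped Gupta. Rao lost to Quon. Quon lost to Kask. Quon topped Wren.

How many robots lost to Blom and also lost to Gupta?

2

Blom beat: Ito, Kask, Quon.
Gupta beat: Pham, Kask, Quon, Lowe, Blom.
Both beat: Kask, Quon — 2.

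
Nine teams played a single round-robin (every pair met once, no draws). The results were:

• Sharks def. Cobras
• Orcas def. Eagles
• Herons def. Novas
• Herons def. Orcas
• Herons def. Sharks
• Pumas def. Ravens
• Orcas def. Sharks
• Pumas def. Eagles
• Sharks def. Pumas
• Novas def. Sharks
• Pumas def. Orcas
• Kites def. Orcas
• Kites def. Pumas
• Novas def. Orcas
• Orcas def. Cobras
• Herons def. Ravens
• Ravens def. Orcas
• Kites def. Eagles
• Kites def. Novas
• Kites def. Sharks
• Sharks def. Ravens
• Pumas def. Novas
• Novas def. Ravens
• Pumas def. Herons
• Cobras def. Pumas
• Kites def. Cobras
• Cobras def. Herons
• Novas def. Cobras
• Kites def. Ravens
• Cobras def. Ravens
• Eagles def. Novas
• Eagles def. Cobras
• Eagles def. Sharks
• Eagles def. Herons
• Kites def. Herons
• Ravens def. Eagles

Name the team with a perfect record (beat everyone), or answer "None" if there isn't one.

Kites

Kites has 8 wins out of 8 opponents — a perfect record.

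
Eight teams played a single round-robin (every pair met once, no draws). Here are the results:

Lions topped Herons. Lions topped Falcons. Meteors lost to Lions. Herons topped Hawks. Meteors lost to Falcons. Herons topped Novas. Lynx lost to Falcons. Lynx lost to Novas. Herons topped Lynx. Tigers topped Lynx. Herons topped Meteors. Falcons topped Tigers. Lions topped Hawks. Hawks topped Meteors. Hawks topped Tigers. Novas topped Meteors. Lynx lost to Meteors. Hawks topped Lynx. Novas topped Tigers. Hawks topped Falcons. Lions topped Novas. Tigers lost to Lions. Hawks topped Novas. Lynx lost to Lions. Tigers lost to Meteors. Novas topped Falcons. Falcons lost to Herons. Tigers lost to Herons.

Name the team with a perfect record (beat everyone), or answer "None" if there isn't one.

Lions

Lions has 7 wins out of 7 opponents — a perfect record.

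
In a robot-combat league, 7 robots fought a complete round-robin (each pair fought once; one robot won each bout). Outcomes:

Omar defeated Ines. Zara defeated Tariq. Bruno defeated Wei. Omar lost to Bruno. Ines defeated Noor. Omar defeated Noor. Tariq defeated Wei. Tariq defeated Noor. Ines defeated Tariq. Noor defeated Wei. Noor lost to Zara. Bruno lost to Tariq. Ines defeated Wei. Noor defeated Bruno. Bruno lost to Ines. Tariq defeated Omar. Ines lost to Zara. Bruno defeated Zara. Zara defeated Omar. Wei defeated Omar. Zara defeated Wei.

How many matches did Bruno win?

3

Bruno's results: beat Zara, Wei, Omar; lost to Noor, Tariq, Ines.
That is 3 wins.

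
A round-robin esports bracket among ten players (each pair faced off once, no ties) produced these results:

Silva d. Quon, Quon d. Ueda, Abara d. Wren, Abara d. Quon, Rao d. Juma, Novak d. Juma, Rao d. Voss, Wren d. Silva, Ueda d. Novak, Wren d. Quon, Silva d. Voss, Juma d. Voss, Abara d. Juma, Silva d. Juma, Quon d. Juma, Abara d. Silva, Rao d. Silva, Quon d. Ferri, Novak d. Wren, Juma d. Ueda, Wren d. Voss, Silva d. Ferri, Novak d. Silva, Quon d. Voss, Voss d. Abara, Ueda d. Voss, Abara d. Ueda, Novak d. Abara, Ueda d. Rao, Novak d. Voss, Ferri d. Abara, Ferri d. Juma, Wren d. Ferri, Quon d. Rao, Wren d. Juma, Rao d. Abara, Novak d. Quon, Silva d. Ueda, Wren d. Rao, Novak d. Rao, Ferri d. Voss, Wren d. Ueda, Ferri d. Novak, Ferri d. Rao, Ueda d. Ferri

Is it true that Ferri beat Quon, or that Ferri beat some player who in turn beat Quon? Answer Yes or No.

Yes

Ferri did not beat Quon directly.
Ferri beat Juma, Novak, Abara, Rao, Voss. Of those, Novak beat Quon.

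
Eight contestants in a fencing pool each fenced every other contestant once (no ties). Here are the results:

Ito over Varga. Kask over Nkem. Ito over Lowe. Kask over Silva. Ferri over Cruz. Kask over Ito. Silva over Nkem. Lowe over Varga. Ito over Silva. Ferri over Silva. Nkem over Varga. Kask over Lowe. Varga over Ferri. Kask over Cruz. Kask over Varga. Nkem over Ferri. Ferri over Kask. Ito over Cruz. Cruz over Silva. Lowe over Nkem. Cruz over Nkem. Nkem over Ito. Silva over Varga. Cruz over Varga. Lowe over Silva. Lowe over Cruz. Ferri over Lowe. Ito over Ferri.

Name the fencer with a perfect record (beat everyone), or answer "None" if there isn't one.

None

Highest win total is Kask with 6 (out of 7 possible).
Kask lost to Ferri, so no fencer went undefeated.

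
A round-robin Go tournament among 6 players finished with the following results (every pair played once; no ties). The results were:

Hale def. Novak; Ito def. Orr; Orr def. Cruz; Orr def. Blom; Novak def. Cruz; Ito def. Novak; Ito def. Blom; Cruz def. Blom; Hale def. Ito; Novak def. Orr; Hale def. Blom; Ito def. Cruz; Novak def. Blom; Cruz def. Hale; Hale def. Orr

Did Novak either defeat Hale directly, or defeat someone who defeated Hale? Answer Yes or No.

Yes

Novak did not beat Hale directly.
Novak beat Cruz, Blom, Orr. Of those, Cruz beat Hale.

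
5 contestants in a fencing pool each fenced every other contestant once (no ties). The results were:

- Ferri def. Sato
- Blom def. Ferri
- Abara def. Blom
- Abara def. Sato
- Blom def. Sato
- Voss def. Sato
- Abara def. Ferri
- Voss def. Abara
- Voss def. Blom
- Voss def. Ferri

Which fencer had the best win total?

Win totals: Abara 3, Blom 2, Voss 4, Sato 0, Ferri 1.
Voss leads with 4 wins (next highest: 3).

Voss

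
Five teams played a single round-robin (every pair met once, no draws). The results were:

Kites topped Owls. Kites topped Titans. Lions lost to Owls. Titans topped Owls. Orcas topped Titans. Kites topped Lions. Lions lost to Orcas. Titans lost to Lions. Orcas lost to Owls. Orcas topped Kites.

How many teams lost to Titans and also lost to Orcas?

Titans beat: Owls.
Orcas beat: Kites, Lions, Titans.
No one was beaten by both.

0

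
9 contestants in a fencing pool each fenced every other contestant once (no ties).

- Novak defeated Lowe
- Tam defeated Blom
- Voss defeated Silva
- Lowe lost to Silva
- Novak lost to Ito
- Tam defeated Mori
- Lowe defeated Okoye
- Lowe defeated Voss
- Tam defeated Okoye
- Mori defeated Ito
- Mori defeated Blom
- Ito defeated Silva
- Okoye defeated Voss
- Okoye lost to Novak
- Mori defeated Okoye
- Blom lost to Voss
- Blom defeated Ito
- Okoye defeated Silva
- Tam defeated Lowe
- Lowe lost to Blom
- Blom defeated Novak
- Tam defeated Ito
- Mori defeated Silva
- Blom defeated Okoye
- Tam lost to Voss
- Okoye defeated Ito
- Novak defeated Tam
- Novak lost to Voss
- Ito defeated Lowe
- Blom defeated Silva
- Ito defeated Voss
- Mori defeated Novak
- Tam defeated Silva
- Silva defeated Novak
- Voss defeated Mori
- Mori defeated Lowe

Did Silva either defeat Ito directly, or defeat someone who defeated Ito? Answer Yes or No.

Silva did not beat Ito directly.
Silva beat Novak, Lowe, but each of them lost to Ito. No two-step path.

No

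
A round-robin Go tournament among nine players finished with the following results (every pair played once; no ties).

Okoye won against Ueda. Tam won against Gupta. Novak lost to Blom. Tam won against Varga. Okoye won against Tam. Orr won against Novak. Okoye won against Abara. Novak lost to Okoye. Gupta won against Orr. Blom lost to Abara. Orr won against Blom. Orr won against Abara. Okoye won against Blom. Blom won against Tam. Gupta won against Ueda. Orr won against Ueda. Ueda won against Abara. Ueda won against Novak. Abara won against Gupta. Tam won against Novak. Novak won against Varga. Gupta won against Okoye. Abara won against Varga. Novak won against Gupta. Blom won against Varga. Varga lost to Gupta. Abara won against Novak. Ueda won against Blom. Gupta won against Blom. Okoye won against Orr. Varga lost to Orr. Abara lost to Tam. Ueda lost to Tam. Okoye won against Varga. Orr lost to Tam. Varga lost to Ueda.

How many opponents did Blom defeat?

3

Blom's results: beat Tam, Novak, Varga; lost to Gupta, Okoye, Abara, Ueda, Orr.
That is 3 wins.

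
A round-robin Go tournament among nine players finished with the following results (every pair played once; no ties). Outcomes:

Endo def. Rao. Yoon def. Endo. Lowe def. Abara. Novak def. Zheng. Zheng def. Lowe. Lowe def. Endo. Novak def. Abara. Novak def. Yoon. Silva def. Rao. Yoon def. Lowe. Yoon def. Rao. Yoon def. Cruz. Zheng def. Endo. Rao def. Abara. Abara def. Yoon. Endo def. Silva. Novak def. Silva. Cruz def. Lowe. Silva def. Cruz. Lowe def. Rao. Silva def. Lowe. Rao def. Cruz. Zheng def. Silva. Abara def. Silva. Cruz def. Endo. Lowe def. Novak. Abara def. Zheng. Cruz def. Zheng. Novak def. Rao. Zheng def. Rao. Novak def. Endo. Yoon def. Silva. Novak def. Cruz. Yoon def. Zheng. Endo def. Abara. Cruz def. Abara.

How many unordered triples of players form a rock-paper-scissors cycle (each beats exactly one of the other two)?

20

Win totals: Rao 2, Zheng 4, Silva 3, Endo 3, Cruz 4, Lowe 4, Abara 3, Novak 7, Yoon 6.
A player with w wins dominates both others in C(w,2) triples; summing gives 1 + 6 + 3 + 3 + 6 + 6 + 3 + 21 + 15 = 64 transitive triples.
Total triples C(9,3) = 84, so cyclic triples = 84 − 64 = 20.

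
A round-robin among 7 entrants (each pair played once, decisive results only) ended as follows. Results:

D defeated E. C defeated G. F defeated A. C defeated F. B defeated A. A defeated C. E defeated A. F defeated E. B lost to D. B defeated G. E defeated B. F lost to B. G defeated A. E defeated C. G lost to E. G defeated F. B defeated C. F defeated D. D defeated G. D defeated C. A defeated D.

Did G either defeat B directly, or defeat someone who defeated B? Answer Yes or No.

No

G did not beat B directly.
G beat A, F, but each of them lost to B. No two-step path.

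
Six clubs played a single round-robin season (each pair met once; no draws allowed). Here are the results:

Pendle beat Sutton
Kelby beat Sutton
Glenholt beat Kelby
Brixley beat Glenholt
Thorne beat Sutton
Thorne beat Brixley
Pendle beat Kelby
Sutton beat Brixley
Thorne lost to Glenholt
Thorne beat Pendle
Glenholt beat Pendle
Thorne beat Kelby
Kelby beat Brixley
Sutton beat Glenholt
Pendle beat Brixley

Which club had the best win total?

Thorne

Win totals: Pendle 3, Glenholt 3, Sutton 2, Thorne 4, Kelby 2, Brixley 1.
Thorne leads with 4 wins (next highest: 3).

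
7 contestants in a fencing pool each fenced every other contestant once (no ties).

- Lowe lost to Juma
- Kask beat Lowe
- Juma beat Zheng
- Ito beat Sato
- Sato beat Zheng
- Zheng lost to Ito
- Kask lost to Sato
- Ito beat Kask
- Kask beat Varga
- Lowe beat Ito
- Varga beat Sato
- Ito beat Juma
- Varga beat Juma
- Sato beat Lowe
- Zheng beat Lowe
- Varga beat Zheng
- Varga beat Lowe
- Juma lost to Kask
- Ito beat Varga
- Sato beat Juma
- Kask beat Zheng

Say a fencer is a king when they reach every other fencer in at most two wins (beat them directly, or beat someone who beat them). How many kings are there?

5

Zheng cannot reach Sato, Juma, Kask, Varga in two steps.
Lowe reaches everyone (king).
Ito reaches everyone (king).
Sato reaches everyone (king).
Juma cannot reach Sato, Kask, Varga in two steps.
Kask reaches everyone (king).
Varga reaches everyone (king).
Kings: Lowe, Ito, Sato, Kask, Varga — 5.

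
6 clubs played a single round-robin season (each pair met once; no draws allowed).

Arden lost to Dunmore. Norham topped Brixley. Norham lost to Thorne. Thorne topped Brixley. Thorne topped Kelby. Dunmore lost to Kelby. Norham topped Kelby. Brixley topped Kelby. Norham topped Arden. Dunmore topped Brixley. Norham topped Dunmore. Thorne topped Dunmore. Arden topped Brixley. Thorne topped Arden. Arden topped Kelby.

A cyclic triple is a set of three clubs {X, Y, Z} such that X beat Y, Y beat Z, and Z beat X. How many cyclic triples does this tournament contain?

Win totals: Thorne 5, Arden 2, Norham 4, Brixley 1, Dunmore 2, Kelby 1.
A club with w wins dominates both others in C(w,2) triples; summing gives 10 + 1 + 6 + 0 + 1 + 0 = 18 transitive triples.
Total triples C(6,3) = 20, so cyclic triples = 20 − 18 = 2.

2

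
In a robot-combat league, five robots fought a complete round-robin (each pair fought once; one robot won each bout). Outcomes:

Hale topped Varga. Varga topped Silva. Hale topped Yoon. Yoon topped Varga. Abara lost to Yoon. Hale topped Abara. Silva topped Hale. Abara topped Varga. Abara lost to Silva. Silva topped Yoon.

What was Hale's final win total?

Hale's results: beat Varga, Abara, Yoon; lost to Silva.
That is 3 wins.

3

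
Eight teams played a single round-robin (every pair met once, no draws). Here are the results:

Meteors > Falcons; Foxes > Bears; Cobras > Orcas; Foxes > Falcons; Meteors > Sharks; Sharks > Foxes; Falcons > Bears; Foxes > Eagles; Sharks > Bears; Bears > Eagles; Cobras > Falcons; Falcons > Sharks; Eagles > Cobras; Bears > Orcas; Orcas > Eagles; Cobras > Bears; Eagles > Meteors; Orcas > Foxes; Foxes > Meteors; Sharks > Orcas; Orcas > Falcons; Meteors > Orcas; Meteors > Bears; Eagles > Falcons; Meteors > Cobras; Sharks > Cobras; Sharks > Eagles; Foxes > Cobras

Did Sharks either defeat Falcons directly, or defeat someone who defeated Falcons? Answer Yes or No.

Yes

Sharks did not beat Falcons directly.
Sharks beat Orcas, Eagles, Foxes, Cobras, Bears. Of those, Orcas beat Falcons.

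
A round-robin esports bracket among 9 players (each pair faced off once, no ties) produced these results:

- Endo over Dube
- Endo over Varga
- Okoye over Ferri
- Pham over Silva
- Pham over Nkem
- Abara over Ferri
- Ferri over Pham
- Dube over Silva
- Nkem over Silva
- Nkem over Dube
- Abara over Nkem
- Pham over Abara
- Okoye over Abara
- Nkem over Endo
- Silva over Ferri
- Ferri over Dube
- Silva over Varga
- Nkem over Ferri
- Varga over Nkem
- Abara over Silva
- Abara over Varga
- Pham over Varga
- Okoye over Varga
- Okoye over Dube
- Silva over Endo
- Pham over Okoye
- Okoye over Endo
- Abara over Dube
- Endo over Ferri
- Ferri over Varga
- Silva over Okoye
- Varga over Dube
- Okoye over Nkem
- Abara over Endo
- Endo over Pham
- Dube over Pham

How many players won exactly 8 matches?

Win totals: Nkem 4, Varga 2, Abara 6, Pham 5, Dube 2, Ferri 3, Endo 4, Okoye 6, Silva 4.
No player has exactly 8 wins.

0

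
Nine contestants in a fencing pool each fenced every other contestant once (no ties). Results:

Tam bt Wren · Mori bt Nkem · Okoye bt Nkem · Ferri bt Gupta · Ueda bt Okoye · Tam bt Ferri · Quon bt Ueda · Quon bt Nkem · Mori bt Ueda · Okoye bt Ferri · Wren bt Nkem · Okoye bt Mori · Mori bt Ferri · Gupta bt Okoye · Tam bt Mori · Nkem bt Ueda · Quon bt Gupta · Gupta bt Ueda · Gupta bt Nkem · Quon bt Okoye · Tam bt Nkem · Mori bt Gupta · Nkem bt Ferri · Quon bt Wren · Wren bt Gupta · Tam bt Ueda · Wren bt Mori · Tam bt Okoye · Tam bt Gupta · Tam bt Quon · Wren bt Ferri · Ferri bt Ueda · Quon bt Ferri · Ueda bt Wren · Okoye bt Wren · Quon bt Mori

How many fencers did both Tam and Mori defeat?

Tam beat: Wren, Gupta, Mori, Okoye, Quon, Ferri, Ueda, Nkem.
Mori beat: Gupta, Ferri, Ueda, Nkem.
Both beat: Gupta, Ferri, Ueda, Nkem — 4.

4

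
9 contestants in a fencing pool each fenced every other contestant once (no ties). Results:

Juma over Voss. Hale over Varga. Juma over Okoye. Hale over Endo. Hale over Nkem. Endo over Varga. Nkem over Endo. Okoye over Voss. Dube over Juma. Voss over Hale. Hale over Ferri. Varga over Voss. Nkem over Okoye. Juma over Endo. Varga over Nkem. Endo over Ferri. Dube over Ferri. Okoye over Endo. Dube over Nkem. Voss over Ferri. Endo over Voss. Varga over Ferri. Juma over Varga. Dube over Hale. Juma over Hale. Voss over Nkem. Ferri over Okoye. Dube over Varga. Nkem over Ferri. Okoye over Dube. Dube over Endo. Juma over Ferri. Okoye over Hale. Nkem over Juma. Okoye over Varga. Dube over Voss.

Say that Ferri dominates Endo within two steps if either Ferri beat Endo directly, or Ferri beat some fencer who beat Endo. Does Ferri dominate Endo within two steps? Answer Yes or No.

Ferri did not beat Endo directly.
Ferri beat Okoye. Of those, Okoye beat Endo.

Yes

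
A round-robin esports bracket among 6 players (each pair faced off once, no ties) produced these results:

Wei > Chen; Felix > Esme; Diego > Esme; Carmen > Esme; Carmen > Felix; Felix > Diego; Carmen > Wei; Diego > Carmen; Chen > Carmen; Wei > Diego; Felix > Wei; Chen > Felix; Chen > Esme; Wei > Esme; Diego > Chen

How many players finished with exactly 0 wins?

1

Win totals: Diego 3, Wei 3, Esme 0, Chen 3, Carmen 3, Felix 3.
Exactly 0: Esme — 1 player.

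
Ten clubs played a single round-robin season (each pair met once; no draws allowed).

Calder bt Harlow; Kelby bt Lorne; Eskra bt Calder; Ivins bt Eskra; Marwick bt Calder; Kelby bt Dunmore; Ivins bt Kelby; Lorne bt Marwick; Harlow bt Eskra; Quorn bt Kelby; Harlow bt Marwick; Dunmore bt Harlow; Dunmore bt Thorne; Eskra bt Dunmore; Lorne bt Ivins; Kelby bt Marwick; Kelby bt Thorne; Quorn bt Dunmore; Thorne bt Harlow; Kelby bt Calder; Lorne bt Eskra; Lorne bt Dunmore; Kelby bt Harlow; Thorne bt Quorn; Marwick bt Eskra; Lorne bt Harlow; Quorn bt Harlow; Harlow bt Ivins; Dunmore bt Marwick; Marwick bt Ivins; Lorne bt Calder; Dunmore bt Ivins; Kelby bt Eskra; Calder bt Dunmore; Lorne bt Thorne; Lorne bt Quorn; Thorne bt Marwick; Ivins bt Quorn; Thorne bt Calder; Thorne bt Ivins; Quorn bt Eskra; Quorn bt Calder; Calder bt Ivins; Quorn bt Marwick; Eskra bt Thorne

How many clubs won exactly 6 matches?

1

Win totals: Eskra 3, Ivins 3, Marwick 3, Thorne 5, Quorn 6, Dunmore 4, Lorne 8, Calder 3, Harlow 3, Kelby 7.
Exactly 6: Quorn — 1 club.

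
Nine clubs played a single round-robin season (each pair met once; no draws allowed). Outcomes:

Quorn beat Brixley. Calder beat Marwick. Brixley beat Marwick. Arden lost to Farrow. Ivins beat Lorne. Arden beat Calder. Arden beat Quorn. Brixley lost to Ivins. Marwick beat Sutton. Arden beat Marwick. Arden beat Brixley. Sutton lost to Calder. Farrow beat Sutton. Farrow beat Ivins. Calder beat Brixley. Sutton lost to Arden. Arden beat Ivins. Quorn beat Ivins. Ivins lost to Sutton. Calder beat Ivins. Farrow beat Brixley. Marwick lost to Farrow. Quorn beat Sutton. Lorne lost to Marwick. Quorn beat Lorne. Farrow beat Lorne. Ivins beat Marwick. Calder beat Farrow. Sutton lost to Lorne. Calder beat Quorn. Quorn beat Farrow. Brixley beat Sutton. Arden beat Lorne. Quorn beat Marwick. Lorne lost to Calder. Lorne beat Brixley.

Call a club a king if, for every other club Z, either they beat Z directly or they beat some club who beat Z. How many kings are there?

3

Arden reaches everyone (king).
Brixley cannot reach Arden, Farrow, Quorn, Calder in two steps.
Sutton cannot reach Arden, Farrow, Quorn, Calder in two steps.
Lorne cannot reach Arden, Farrow, Quorn, Calder in two steps.
Marwick cannot reach Arden, Farrow, Quorn, Calder in two steps.
Farrow reaches everyone (king).
Quorn cannot reach Calder in two steps.
Calder reaches everyone (king).
Ivins cannot reach Arden, Farrow, Quorn, Calder in two steps.
Kings: Arden, Farrow, Calder — 3.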